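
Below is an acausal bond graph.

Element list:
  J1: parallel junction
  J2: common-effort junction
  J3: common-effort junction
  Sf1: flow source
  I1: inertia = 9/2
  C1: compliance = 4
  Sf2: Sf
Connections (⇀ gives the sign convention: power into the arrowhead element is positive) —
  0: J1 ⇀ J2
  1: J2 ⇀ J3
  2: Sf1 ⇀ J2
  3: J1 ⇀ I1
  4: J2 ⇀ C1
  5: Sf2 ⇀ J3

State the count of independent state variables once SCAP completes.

bond 2 →Sf1  (Sf1 fixes flow; stroke at Sf1)
bond 5 →Sf2  (source Sf2 imposes f)
bond 1 →J3  (J3 needs exactly one e-in)
bond 3 →I1  (prefer integral on I1)
bond 0 →J1  (only one effort-in slot at J1)
bond 4 →J2  (J2 needs exactly one e-in)

2  (C1, I1 all integral)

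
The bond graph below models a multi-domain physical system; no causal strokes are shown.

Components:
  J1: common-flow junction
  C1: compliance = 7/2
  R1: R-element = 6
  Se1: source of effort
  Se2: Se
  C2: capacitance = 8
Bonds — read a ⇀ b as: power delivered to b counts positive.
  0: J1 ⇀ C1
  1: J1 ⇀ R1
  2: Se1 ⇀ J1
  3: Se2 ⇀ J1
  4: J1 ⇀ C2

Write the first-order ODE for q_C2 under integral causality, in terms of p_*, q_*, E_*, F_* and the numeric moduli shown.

dq_C2/dt = E_Se1/6 + E_Se2/6 - q_C1/21 - q_C2/48

b2 stroke→J1  (Se1 (Se) sets effort on bond)
b3 stroke→J1  (source Se2 imposes e)
b0 stroke→J1  (C1: C, integral causality)
b4 stroke→J1  (C2: C, integral causality)
b1 stroke→R1  (J1 needs exactly one f-in)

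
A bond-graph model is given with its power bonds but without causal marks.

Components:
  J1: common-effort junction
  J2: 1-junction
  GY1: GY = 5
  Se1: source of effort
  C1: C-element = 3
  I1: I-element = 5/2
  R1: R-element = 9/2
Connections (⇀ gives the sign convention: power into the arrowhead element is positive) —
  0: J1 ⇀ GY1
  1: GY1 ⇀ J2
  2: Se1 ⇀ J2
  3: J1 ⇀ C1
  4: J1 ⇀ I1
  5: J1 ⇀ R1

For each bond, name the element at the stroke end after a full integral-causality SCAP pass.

b2 →J2  (Se1 (Se) sets effort on bond)
b1 →GY1  (closing 1-jn rule on J2)
b0 →GY1  (GY GY1: same side as bond 1)
b3 →J1  (C1 outputs effort q/C1)
b4 →I1  (0-jn J1 has e-setter on 3)
b5 →R1  (0-jn J1 has e-setter on 3)

b0 stroke→GY1
b1 stroke→GY1
b2 stroke→J2
b3 stroke→J1
b4 stroke→I1
b5 stroke→R1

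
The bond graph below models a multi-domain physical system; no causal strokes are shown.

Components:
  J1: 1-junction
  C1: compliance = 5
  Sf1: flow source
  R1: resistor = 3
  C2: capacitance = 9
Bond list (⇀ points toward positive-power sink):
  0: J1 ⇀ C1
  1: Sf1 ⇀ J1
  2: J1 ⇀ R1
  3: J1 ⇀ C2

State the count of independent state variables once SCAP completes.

2  (C1, C2 all integral)

β1 →Sf1  (source Sf1 imposes f)
β0 →J1  (1-jn J1 has f-setter on 1)
β2 →J1  (J1: bond 1 brought flow, rest push out)
β3 →J1  (J1: bond 1 brought flow, rest push out)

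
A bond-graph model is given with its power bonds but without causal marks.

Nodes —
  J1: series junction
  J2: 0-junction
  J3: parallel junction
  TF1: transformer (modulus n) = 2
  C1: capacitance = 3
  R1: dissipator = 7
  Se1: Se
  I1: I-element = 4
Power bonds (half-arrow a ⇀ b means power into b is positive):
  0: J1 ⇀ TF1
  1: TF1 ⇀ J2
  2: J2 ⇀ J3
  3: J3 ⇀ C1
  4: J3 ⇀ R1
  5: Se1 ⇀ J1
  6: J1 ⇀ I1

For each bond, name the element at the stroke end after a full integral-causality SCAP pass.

#0 stroke→J1
#1 stroke→TF1
#2 stroke→J2
#3 stroke→J3
#4 stroke→R1
#5 stroke→J1
#6 stroke→I1

#5 stroke at J1  (Se1: effort source, stroke at far end)
#3 stroke at J3  (C1 integral (e out))
#2 stroke at J2  (0-jn J3 has e-setter on 3)
#4 stroke at R1  (J3 effort already set via bond 3)
#1 stroke at TF1  (J2 effort already set via bond 2)
#0 stroke at J1  (TF TF1: opposite of bond 1)
#6 stroke at I1  (J1: last free bond brings flow in)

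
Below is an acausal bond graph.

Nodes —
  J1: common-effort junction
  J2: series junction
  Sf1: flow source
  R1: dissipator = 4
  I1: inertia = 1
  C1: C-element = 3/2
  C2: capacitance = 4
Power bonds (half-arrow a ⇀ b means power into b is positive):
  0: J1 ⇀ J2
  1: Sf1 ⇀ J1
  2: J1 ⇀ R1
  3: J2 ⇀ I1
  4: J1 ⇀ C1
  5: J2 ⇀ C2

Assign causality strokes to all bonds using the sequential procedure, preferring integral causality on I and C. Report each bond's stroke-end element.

bond 0 stroke→J2
bond 1 stroke→Sf1
bond 2 stroke→R1
bond 3 stroke→I1
bond 4 stroke→J1
bond 5 stroke→J2

β1 |Sf1  (Sf1 (Sf) sets flow on bond)
β3 |I1  (I1 outputs flow p/I1)
β0 |J2  (J2: bond 3 brought flow, rest push out)
β5 |J2  (common-f at J2 fixed by 3)
β4 |J1  (C1 outputs effort q/C1)
β2 |R1  (J1 effort already set via bond 4)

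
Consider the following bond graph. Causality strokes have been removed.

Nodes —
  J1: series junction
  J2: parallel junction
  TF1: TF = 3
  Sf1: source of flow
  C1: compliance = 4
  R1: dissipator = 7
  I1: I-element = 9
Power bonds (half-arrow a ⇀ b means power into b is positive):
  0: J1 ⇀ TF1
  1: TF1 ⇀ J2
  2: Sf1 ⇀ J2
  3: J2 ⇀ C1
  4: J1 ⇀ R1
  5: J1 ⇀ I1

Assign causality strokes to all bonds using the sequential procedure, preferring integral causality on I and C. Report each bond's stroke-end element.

bond 0 stroke→J1
bond 1 stroke→TF1
bond 2 stroke→Sf1
bond 3 stroke→J2
bond 4 stroke→J1
bond 5 stroke→I1

β2 stroke at Sf1  (Sf1 (Sf) sets flow on bond)
β3 stroke at J2  (prefer integral on C1)
β1 stroke at TF1  (J2 effort already set via bond 3)
β0 stroke at J1  (through TF1, causality passes straight; one stroke at TF1)
β5 stroke at I1  (I1 outputs flow p/I1)
β4 stroke at J1  (common-f at J1 fixed by 5)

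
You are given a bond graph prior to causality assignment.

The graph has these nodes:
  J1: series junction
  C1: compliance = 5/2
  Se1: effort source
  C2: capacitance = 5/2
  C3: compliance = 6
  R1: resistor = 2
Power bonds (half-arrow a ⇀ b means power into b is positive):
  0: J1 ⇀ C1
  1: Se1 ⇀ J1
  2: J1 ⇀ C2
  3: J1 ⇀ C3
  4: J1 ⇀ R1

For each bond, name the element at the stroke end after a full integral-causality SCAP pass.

bond 1 stroke at J1  (Se1 fixes effort; stroke away)
bond 0 stroke at J1  (C1: C, integral causality)
bond 2 stroke at J1  (C2: C, integral causality)
bond 3 stroke at J1  (C3: C, integral causality)
bond 4 stroke at R1  (only one flow-in slot at J1)

β0 →J1
β1 →J1
β2 →J1
β3 →J1
β4 →R1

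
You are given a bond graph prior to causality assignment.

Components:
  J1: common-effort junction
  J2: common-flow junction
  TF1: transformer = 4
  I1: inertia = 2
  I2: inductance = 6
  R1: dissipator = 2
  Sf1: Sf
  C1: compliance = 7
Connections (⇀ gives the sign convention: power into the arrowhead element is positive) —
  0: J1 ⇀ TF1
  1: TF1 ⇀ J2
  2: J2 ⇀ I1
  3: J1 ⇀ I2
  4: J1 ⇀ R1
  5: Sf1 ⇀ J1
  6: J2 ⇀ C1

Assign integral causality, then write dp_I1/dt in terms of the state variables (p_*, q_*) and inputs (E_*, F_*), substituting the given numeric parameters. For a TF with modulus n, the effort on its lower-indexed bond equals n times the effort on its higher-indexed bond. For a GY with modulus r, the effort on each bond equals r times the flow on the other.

β5 stroke at Sf1  (Sf1 (Sf) sets flow on bond)
β2 stroke at I1  (I1: I, integral causality)
β1 stroke at J2  (1-jn J2 has f-setter on 2)
β6 stroke at J2  (J2: bond 2 brought flow, rest push out)
β0 stroke at TF1  (TF TF1: opposite of bond 1)
β3 stroke at I2  (I2: I, integral causality)
β4 stroke at J1  (J1 needs exactly one e-in)

dp_I1/dt = F_Sf1/2 - p_I1/16 - p_I2/12 - q_C1/7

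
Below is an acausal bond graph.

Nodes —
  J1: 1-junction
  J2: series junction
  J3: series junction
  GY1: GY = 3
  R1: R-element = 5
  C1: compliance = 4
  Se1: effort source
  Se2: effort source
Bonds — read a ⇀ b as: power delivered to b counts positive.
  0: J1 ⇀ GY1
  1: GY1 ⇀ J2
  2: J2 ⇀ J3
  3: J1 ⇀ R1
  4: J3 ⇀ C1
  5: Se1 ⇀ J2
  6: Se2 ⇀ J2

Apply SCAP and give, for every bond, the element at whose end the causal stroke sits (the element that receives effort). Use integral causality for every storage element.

b0 |GY1
b1 |GY1
b2 |J2
b3 |J1
b4 |J3
b5 |J2
b6 |J2

#5 |J2  (Se1: effort source, stroke at far end)
#6 |J2  (Se2 fixes effort; stroke away)
#4 |J3  (C1: C, integral causality)
#2 |J2  (only one flow-in slot at J3)
#1 |GY1  (J2: last free bond brings flow in)
#0 |GY1  (GY1 both-in/both-out from 1)
#3 |J1  (J1: bond 0 brought flow, rest push out)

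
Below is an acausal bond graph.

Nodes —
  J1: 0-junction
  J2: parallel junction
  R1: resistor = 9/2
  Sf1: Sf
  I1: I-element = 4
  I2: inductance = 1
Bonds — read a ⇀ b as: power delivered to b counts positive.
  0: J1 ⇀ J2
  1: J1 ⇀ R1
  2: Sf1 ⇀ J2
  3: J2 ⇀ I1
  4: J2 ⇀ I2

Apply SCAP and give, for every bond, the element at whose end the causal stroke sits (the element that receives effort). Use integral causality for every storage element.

bond 0 |J2
bond 1 |J1
bond 2 |Sf1
bond 3 |I1
bond 4 |I2

bond 2 stroke at Sf1  (source Sf1 imposes f)
bond 3 stroke at I1  (I1: I, integral causality)
bond 4 stroke at I2  (prefer integral on I2)
bond 0 stroke at J2  (J2 needs exactly one e-in)
bond 1 stroke at J1  (J1 needs exactly one e-in)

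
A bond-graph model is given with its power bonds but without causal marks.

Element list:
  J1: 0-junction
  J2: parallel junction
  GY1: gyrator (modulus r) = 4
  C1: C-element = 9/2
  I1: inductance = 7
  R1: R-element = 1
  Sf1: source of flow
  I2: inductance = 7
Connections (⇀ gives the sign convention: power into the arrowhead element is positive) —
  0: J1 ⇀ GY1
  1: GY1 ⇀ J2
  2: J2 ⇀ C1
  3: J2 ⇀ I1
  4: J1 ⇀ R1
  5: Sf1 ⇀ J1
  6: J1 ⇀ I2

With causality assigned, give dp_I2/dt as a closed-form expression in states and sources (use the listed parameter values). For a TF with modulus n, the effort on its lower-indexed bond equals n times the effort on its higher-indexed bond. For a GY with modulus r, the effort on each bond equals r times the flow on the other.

dp_I2/dt = F_Sf1 - p_I2/7 - q_C1/18

#5 →Sf1  (Sf1: flow source, stroke at near end)
#2 →J2  (prefer integral on C1)
#1 →GY1  (J2: bond 2 brought effort, rest push out)
#3 →I1  (J2 effort already set via bond 2)
#0 →GY1  (through GY1, causality inverts; strokes same side of GY1)
#6 →I2  (prefer integral on I2)
#4 →J1  (closing 0-jn rule on J1)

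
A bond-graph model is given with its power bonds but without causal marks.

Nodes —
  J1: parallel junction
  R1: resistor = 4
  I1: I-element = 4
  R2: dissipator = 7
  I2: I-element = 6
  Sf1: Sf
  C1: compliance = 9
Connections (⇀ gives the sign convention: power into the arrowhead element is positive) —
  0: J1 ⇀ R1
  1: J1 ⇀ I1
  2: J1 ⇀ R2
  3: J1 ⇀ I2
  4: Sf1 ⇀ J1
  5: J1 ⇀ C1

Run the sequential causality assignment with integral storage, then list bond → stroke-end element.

bond 4 →Sf1  (Sf1 fixes flow; stroke at Sf1)
bond 1 →I1  (I1 outputs flow p/I1)
bond 3 →I2  (I2: I, integral causality)
bond 5 →J1  (C1 outputs effort q/C1)
bond 0 →R1  (common-e at J1 fixed by 5)
bond 2 →R2  (0-jn J1 has e-setter on 5)

b0 stroke→R1
b1 stroke→I1
b2 stroke→R2
b3 stroke→I2
b4 stroke→Sf1
b5 stroke→J1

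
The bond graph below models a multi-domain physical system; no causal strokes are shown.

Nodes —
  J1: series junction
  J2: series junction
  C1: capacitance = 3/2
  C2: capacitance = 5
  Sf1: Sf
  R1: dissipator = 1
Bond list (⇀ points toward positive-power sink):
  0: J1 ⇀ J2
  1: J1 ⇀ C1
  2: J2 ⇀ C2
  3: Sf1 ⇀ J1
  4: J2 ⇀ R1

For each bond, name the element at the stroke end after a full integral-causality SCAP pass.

#0 stroke→J1
#1 stroke→J1
#2 stroke→J2
#3 stroke→Sf1
#4 stroke→J2

β3 →Sf1  (Sf1 fixes flow; stroke at Sf1)
β0 →J1  (J1: bond 3 brought flow, rest push out)
β1 →J1  (J1 flow already set via bond 3)
β2 →J2  (J2: bond 0 brought flow, rest push out)
β4 →J2  (J2 flow already set via bond 0)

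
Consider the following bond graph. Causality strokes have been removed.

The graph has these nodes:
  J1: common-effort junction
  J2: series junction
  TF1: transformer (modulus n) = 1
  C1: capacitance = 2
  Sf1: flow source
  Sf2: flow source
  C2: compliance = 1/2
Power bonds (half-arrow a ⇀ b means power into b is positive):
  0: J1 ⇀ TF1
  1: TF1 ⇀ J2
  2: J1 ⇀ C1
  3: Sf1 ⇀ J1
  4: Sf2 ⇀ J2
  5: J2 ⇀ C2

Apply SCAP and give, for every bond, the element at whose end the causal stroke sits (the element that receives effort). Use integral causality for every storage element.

bond 3 →Sf1  (source Sf1 imposes f)
bond 4 →Sf2  (source Sf2 imposes f)
bond 1 →J2  (common-f at J2 fixed by 4)
bond 5 →J2  (1-jn J2 has f-setter on 4)
bond 0 →TF1  (TF1: transformer flips bond 1)
bond 2 →J1  (closing 0-jn rule on J1)

#0 |TF1
#1 |J2
#2 |J1
#3 |Sf1
#4 |Sf2
#5 |J2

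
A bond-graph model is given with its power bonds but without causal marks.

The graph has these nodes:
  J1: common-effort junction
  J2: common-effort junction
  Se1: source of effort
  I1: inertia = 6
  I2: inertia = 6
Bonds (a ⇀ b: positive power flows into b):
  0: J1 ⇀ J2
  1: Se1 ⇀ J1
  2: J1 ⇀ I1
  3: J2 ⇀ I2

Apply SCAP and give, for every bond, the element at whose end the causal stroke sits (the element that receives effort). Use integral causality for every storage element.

bond 0 stroke→J2
bond 1 stroke→J1
bond 2 stroke→I1
bond 3 stroke→I2

#1 →J1  (Se1 (Se) sets effort on bond)
#0 →J2  (J1 effort already set via bond 1)
#2 →I1  (J1 effort already set via bond 1)
#3 →I2  (J2: bond 0 brought effort, rest push out)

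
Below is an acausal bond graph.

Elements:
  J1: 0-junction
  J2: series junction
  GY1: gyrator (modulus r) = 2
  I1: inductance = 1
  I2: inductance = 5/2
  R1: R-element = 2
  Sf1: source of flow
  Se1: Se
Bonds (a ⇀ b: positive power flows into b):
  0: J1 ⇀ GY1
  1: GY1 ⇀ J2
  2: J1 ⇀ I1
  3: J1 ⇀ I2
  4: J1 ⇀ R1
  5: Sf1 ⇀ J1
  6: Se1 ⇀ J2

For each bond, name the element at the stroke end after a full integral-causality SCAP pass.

b5 →Sf1  (Sf1 fixes flow; stroke at Sf1)
b6 →J2  (Se1 (Se) sets effort on bond)
b1 →GY1  (closing 1-jn rule on J2)
b0 →GY1  (GY1 both-in/both-out from 1)
b2 →I1  (I1 integral (f out))
b3 →I2  (I2 outputs flow p/I2)
b4 →J1  (J1 needs exactly one e-in)

#0 stroke→GY1
#1 stroke→GY1
#2 stroke→I1
#3 stroke→I2
#4 stroke→J1
#5 stroke→Sf1
#6 stroke→J2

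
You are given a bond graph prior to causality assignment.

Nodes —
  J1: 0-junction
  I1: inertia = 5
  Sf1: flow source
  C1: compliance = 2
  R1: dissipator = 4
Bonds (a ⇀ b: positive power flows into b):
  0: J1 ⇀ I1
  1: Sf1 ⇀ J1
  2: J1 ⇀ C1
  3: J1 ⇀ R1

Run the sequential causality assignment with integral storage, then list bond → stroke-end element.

#0 stroke→I1
#1 stroke→Sf1
#2 stroke→J1
#3 stroke→R1

b1 →Sf1  (Sf1 (Sf) sets flow on bond)
b0 →I1  (I1 outputs flow p/I1)
b2 →J1  (C1 outputs effort q/C1)
b3 →R1  (J1: bond 2 brought effort, rest push out)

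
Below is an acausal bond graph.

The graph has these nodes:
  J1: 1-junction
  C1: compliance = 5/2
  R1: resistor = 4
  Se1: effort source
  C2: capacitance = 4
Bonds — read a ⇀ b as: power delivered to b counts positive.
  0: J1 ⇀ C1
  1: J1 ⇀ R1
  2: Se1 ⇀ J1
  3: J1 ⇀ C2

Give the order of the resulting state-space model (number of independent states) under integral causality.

2  (C1, C2 all integral)

#2 stroke→J1  (Se1 (Se) sets effort on bond)
#0 stroke→J1  (C1 integral (e out))
#3 stroke→J1  (C2: C, integral causality)
#1 stroke→R1  (J1 needs exactly one f-in)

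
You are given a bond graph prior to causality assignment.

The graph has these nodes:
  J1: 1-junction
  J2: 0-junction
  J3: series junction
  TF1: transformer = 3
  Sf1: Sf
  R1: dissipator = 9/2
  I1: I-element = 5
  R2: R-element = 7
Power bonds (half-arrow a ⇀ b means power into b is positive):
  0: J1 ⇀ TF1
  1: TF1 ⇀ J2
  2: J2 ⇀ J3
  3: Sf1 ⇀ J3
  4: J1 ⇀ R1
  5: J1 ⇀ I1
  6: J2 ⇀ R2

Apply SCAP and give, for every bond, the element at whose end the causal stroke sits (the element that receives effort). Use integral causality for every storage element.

#3 →Sf1  (source Sf1 imposes f)
#2 →J3  (1-jn J3 has f-setter on 3)
#5 →I1  (I1 outputs flow p/I1)
#0 →J1  (1-jn J1 has f-setter on 5)
#4 →J1  (1-jn J1 has f-setter on 5)
#1 →TF1  (through TF1, causality passes straight; one stroke at TF1)
#6 →J2  (only one effort-in slot at J2)

b0 stroke→J1
b1 stroke→TF1
b2 stroke→J3
b3 stroke→Sf1
b4 stroke→J1
b5 stroke→I1
b6 stroke→J2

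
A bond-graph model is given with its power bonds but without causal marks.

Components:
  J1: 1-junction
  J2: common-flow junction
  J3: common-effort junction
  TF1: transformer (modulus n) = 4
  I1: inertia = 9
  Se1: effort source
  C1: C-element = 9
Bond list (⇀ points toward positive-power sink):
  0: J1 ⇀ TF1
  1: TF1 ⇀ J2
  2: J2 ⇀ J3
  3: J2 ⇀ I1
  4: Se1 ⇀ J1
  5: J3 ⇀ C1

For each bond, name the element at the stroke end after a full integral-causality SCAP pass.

β0 stroke→TF1
β1 stroke→J2
β2 stroke→J2
β3 stroke→I1
β4 stroke→J1
β5 stroke→J3

β4 stroke→J1  (Se1: effort source, stroke at far end)
β0 stroke→TF1  (closing 1-jn rule on J1)
β1 stroke→J2  (TF1 one-in-one-out from 0)
β3 stroke→I1  (prefer integral on I1)
β2 stroke→J2  (1-jn J2 has f-setter on 3)
β5 stroke→J3  (J3 needs exactly one e-in)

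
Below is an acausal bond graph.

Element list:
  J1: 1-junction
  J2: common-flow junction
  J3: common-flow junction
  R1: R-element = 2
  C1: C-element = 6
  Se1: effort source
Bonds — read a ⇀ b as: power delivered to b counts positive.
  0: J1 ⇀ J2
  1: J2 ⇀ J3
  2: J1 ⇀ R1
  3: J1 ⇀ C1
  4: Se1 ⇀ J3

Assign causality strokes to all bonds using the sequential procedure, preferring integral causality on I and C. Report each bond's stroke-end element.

#4 stroke at J3  (Se1: effort source, stroke at far end)
#1 stroke at J2  (J3 needs exactly one f-in)
#0 stroke at J1  (J2 needs exactly one f-in)
#3 stroke at J1  (prefer integral on C1)
#2 stroke at R1  (J1 needs exactly one f-in)

b0 stroke at J1
b1 stroke at J2
b2 stroke at R1
b3 stroke at J1
b4 stroke at J3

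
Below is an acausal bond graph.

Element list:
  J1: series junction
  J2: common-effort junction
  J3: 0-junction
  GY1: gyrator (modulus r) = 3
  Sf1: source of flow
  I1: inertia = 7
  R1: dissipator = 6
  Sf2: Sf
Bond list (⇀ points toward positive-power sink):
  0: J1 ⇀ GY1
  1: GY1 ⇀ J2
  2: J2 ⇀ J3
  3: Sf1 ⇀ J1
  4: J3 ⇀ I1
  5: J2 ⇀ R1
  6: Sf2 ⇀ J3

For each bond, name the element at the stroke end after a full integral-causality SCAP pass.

b0 |J1
b1 |J2
b2 |J3
b3 |Sf1
b4 |I1
b5 |R1
b6 |Sf2

#3 |Sf1  (source Sf1 imposes f)
#6 |Sf2  (Sf2 (Sf) sets flow on bond)
#0 |J1  (common-f at J1 fixed by 3)
#1 |J2  (GY GY1: same side as bond 0)
#2 |J3  (common-e at J2 fixed by 1)
#5 |R1  (common-e at J2 fixed by 1)
#4 |I1  (0-jn J3 has e-setter on 2)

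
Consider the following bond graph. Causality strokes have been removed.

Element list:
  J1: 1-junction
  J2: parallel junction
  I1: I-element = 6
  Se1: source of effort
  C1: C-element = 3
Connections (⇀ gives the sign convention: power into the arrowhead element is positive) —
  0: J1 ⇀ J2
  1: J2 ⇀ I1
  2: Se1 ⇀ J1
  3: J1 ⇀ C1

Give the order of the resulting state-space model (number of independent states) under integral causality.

2  (C1, I1 all integral)

b2 |J1  (Se1: effort source, stroke at far end)
b1 |I1  (I1: I, integral causality)
b0 |J2  (J2: last free bond brings effort in)
b3 |J1  (J1 flow already set via bond 0)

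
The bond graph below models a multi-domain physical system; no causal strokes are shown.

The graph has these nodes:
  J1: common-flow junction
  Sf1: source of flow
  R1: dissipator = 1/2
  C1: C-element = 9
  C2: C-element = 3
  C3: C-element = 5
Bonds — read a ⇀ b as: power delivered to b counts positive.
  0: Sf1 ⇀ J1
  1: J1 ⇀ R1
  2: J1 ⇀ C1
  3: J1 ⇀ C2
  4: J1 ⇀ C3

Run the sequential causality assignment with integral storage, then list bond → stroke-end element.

β0 |Sf1  (Sf1 fixes flow; stroke at Sf1)
β1 |J1  (common-f at J1 fixed by 0)
β2 |J1  (J1: bond 0 brought flow, rest push out)
β3 |J1  (J1: bond 0 brought flow, rest push out)
β4 |J1  (common-f at J1 fixed by 0)

#0 →Sf1
#1 →J1
#2 →J1
#3 →J1
#4 →J1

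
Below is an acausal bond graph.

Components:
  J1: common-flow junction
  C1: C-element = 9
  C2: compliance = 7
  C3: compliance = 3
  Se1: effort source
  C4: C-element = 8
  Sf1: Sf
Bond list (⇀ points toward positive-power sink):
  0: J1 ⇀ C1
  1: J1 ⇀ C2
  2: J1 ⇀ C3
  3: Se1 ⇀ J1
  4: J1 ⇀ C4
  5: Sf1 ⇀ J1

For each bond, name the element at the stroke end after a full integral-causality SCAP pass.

b3 stroke at J1  (source Se1 imposes e)
b5 stroke at Sf1  (Sf1 (Sf) sets flow on bond)
b0 stroke at J1  (J1 flow already set via bond 5)
b1 stroke at J1  (common-f at J1 fixed by 5)
b2 stroke at J1  (common-f at J1 fixed by 5)
b4 stroke at J1  (1-jn J1 has f-setter on 5)

β0 |J1
β1 |J1
β2 |J1
β3 |J1
β4 |J1
β5 |Sf1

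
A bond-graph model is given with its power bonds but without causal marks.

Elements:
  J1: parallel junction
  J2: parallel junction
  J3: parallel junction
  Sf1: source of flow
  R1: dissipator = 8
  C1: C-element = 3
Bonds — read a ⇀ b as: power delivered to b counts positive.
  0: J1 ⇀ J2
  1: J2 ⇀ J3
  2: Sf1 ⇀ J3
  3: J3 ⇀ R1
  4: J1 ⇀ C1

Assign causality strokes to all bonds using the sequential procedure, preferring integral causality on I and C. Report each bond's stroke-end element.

bond 2 |Sf1  (Sf1: flow source, stroke at near end)
bond 4 |J1  (C1 integral (e out))
bond 0 |J2  (J1 effort already set via bond 4)
bond 1 |J3  (0-jn J2 has e-setter on 0)
bond 3 |R1  (0-jn J3 has e-setter on 1)

b0 |J2
b1 |J3
b2 |Sf1
b3 |R1
b4 |J1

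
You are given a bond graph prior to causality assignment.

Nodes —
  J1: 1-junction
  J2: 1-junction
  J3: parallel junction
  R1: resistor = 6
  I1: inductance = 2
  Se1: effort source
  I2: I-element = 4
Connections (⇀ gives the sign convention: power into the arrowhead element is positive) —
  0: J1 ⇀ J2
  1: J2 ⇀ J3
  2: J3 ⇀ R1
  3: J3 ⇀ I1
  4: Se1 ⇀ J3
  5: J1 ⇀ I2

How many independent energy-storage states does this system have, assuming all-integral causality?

2  (I1, I2 all integral)

bond 4 →J3  (Se1 fixes effort; stroke away)
bond 1 →J2  (common-e at J3 fixed by 4)
bond 2 →R1  (J3: bond 4 brought effort, rest push out)
bond 3 →I1  (common-e at J3 fixed by 4)
bond 0 →J1  (closing 1-jn rule on J2)
bond 5 →I2  (closing 1-jn rule on J1)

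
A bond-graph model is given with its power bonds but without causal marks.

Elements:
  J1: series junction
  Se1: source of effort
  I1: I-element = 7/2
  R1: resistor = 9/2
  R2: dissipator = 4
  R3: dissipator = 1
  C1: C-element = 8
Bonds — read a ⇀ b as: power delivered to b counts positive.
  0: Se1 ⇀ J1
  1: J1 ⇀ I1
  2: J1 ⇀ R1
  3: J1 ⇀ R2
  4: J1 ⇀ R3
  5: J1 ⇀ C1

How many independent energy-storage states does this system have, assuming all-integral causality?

β0 stroke at J1  (Se1 (Se) sets effort on bond)
β1 stroke at I1  (I1 outputs flow p/I1)
β2 stroke at J1  (J1 flow already set via bond 1)
β3 stroke at J1  (J1 flow already set via bond 1)
β4 stroke at J1  (common-f at J1 fixed by 1)
β5 stroke at J1  (common-f at J1 fixed by 1)

2  (C1, I1 all integral)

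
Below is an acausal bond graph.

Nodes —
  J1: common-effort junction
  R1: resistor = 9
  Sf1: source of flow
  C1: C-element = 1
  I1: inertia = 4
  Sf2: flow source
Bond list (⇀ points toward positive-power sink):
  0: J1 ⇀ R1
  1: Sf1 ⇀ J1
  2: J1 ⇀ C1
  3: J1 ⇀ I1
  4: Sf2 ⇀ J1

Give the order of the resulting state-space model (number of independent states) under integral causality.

bond 1 →Sf1  (Sf1 fixes flow; stroke at Sf1)
bond 4 →Sf2  (source Sf2 imposes f)
bond 2 →J1  (C1 outputs effort q/C1)
bond 0 →R1  (0-jn J1 has e-setter on 2)
bond 3 →I1  (J1: bond 2 brought effort, rest push out)

2  (C1, I1 all integral)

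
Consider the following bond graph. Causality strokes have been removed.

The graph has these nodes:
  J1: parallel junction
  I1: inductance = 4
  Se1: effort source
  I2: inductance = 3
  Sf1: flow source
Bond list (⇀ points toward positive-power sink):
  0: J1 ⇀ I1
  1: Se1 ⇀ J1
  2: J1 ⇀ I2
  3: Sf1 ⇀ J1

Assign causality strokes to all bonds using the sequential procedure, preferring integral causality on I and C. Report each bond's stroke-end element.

bond 0 →I1
bond 1 →J1
bond 2 →I2
bond 3 →Sf1

bond 1 stroke→J1  (Se1 fixes effort; stroke away)
bond 3 stroke→Sf1  (Sf1 (Sf) sets flow on bond)
bond 0 stroke→I1  (J1 effort already set via bond 1)
bond 2 stroke→I2  (0-jn J1 has e-setter on 1)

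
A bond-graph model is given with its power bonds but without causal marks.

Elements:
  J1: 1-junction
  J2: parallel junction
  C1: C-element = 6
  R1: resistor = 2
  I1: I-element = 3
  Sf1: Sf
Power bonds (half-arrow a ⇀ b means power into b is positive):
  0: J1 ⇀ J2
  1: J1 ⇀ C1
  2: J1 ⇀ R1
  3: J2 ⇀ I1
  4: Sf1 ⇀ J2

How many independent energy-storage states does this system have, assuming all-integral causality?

#4 |Sf1  (Sf1 (Sf) sets flow on bond)
#1 |J1  (C1 integral (e out))
#3 |I1  (I1 outputs flow p/I1)
#0 |J2  (J2: last free bond brings effort in)
#2 |J1  (J1: bond 0 brought flow, rest push out)

2  (C1, I1 all integral)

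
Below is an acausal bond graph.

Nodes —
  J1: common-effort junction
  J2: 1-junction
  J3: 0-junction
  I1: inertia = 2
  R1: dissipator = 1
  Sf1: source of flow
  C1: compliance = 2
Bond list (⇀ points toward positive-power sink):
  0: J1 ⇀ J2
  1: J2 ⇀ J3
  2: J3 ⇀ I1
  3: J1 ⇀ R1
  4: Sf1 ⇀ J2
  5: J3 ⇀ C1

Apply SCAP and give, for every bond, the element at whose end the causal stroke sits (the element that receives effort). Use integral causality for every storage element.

bond 0 stroke→J2
bond 1 stroke→J2
bond 2 stroke→I1
bond 3 stroke→J1
bond 4 stroke→Sf1
bond 5 stroke→J3

b4 stroke→Sf1  (Sf1 fixes flow; stroke at Sf1)
b0 stroke→J2  (common-f at J2 fixed by 4)
b1 stroke→J2  (J2 flow already set via bond 4)
b3 stroke→J1  (closing 0-jn rule on J1)
b2 stroke→I1  (I1 integral (f out))
b5 stroke→J3  (closing 0-jn rule on J3)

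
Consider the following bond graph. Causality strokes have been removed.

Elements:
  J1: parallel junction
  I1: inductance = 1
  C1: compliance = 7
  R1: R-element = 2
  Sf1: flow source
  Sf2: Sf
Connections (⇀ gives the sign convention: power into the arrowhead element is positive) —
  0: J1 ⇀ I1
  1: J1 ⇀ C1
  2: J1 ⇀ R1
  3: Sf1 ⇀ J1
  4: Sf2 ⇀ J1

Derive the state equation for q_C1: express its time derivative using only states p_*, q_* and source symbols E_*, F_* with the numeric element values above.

dq_C1/dt = F_Sf1 + F_Sf2 - p_I1 - q_C1/14

#3 stroke→Sf1  (Sf1 fixes flow; stroke at Sf1)
#4 stroke→Sf2  (Sf2 (Sf) sets flow on bond)
#0 stroke→I1  (I1: I, integral causality)
#1 stroke→J1  (C1 outputs effort q/C1)
#2 stroke→R1  (common-e at J1 fixed by 1)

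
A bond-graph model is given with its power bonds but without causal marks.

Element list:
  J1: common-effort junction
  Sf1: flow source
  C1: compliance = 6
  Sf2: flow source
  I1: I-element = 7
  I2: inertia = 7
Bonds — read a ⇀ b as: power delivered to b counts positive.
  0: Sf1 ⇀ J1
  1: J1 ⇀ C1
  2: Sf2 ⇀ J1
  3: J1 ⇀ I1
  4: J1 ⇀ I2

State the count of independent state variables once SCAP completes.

3  (C1, I1, I2 all integral)

b0 stroke at Sf1  (Sf1: flow source, stroke at near end)
b2 stroke at Sf2  (Sf2 (Sf) sets flow on bond)
b1 stroke at J1  (C1 integral (e out))
b3 stroke at I1  (common-e at J1 fixed by 1)
b4 stroke at I2  (0-jn J1 has e-setter on 1)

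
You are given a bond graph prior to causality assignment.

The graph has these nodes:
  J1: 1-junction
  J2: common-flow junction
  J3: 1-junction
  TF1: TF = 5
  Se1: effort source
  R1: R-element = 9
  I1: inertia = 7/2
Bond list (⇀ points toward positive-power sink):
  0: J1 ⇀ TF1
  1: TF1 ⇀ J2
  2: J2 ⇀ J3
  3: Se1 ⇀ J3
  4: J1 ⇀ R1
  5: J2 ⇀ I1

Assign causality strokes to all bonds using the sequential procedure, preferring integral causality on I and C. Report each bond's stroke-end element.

#3 stroke→J3  (Se1: effort source, stroke at far end)
#2 stroke→J2  (J3: last free bond brings flow in)
#5 stroke→I1  (I1 integral (f out))
#1 stroke→J2  (J2 flow already set via bond 5)
#0 stroke→TF1  (through TF1, causality passes straight; one stroke at TF1)
#4 stroke→J1  (J1 flow already set via bond 0)

bond 0 →TF1
bond 1 →J2
bond 2 →J2
bond 3 →J3
bond 4 →J1
bond 5 →I1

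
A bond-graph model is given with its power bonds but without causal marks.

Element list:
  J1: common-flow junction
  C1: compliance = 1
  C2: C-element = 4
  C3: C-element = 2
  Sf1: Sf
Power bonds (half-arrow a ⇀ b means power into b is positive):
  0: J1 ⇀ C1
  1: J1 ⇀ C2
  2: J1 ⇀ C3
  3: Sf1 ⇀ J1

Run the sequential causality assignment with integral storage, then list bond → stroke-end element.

b0 →J1
b1 →J1
b2 →J1
b3 →Sf1

bond 3 stroke at Sf1  (Sf1 fixes flow; stroke at Sf1)
bond 0 stroke at J1  (J1 flow already set via bond 3)
bond 1 stroke at J1  (1-jn J1 has f-setter on 3)
bond 2 stroke at J1  (1-jn J1 has f-setter on 3)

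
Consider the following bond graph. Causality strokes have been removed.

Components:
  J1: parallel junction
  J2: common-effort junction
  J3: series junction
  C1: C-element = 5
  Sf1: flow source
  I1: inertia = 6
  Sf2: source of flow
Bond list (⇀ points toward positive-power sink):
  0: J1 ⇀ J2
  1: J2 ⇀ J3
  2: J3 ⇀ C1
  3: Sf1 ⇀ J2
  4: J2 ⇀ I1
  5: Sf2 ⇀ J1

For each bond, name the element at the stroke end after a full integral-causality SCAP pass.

#0 |J1
#1 |J2
#2 |J3
#3 |Sf1
#4 |I1
#5 |Sf2

β3 →Sf1  (Sf1 (Sf) sets flow on bond)
β5 →Sf2  (Sf2 fixes flow; stroke at Sf2)
β0 →J1  (J1: last free bond brings effort in)
β2 →J3  (C1 integral (e out))
β1 →J2  (only one flow-in slot at J3)
β4 →I1  (common-e at J2 fixed by 1)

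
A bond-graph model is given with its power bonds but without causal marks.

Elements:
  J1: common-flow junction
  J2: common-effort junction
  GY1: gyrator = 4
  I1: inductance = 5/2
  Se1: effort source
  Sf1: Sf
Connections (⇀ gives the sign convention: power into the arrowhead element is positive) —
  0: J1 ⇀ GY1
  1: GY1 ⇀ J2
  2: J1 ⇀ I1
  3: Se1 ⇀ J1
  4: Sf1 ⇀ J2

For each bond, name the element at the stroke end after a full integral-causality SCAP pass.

b0 stroke at J1
b1 stroke at J2
b2 stroke at I1
b3 stroke at J1
b4 stroke at Sf1

bond 3 →J1  (Se1 (Se) sets effort on bond)
bond 4 →Sf1  (Sf1: flow source, stroke at near end)
bond 1 →J2  (closing 0-jn rule on J2)
bond 0 →J1  (GY1: gyrator matches bond 1)
bond 2 →I1  (J1: last free bond brings flow in)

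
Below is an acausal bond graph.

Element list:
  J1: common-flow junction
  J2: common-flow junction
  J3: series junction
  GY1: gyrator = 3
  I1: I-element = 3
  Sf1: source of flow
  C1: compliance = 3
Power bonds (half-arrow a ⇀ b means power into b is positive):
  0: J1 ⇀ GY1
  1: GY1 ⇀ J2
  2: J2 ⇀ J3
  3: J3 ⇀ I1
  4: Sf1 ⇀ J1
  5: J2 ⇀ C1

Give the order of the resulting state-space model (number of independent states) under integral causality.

2  (C1, I1 all integral)

bond 4 stroke at Sf1  (Sf1: flow source, stroke at near end)
bond 0 stroke at J1  (common-f at J1 fixed by 4)
bond 1 stroke at J2  (through GY1, causality inverts; strokes same side of GY1)
bond 3 stroke at I1  (I1: I, integral causality)
bond 2 stroke at J3  (J3 flow already set via bond 3)
bond 5 stroke at J2  (common-f at J2 fixed by 2)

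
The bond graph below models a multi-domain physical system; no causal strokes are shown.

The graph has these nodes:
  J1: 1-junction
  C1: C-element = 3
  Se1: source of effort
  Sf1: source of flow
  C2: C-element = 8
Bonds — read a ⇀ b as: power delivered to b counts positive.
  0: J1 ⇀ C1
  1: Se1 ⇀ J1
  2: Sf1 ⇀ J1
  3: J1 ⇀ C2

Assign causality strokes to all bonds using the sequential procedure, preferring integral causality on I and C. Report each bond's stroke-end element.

b1 stroke→J1  (Se1: effort source, stroke at far end)
b2 stroke→Sf1  (Sf1: flow source, stroke at near end)
b0 stroke→J1  (common-f at J1 fixed by 2)
b3 stroke→J1  (common-f at J1 fixed by 2)

#0 →J1
#1 →J1
#2 →Sf1
#3 →J1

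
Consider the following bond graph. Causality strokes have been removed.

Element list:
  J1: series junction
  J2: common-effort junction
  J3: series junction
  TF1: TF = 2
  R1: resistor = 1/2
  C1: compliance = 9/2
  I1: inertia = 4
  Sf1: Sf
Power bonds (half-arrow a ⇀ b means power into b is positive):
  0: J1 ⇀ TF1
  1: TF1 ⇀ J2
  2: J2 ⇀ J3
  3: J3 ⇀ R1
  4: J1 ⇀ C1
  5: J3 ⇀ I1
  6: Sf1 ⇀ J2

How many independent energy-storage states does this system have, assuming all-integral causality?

2  (C1, I1 all integral)

#6 |Sf1  (Sf1 fixes flow; stroke at Sf1)
#4 |J1  (C1: C, integral causality)
#0 |TF1  (only one flow-in slot at J1)
#1 |J2  (TF TF1: opposite of bond 0)
#2 |J3  (J2 effort already set via bond 1)
#5 |I1  (I1 integral (f out))
#3 |J3  (1-jn J3 has f-setter on 5)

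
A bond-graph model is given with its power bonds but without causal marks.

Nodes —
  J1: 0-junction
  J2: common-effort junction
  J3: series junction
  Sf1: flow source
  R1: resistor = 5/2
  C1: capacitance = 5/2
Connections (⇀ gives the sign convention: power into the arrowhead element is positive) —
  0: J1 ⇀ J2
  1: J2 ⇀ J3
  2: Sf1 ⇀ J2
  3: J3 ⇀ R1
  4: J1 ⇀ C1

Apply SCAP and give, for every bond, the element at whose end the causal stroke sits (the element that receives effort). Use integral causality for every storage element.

β2 stroke at Sf1  (Sf1 fixes flow; stroke at Sf1)
β4 stroke at J1  (C1: C, integral causality)
β0 stroke at J2  (common-e at J1 fixed by 4)
β1 stroke at J3  (J2 effort already set via bond 0)
β3 stroke at R1  (J3: last free bond brings flow in)

b0 stroke→J2
b1 stroke→J3
b2 stroke→Sf1
b3 stroke→R1
b4 stroke→J1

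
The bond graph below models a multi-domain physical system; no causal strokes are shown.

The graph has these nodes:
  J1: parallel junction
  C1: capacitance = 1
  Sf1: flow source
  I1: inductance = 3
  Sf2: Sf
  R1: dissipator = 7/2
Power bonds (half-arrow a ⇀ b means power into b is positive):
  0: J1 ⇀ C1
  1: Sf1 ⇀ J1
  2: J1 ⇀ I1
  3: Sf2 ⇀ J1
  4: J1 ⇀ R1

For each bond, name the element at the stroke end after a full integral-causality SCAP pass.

bond 0 stroke→J1
bond 1 stroke→Sf1
bond 2 stroke→I1
bond 3 stroke→Sf2
bond 4 stroke→R1

#1 |Sf1  (Sf1 fixes flow; stroke at Sf1)
#3 |Sf2  (Sf2 (Sf) sets flow on bond)
#0 |J1  (C1 outputs effort q/C1)
#2 |I1  (common-e at J1 fixed by 0)
#4 |R1  (J1: bond 0 brought effort, rest push out)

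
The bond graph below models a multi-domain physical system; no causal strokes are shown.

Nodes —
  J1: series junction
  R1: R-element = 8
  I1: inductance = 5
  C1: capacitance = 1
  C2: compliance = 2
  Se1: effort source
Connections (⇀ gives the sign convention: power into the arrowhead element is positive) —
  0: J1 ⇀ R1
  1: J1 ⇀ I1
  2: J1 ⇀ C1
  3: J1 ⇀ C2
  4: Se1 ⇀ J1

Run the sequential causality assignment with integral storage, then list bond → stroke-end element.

#0 |J1
#1 |I1
#2 |J1
#3 |J1
#4 |J1

#4 →J1  (Se1 fixes effort; stroke away)
#1 →I1  (I1: I, integral causality)
#0 →J1  (J1 flow already set via bond 1)
#2 →J1  (J1 flow already set via bond 1)
#3 →J1  (J1: bond 1 brought flow, rest push out)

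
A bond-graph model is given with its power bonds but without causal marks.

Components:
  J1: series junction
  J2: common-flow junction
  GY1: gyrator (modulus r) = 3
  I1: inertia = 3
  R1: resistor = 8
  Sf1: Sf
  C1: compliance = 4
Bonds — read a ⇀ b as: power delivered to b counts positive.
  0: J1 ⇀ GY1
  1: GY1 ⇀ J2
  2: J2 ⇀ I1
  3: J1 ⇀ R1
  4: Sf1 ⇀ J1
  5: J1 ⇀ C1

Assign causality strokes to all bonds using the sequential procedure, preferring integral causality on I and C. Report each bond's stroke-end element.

β0 →J1
β1 →J2
β2 →I1
β3 →J1
β4 →Sf1
β5 →J1

#4 stroke at Sf1  (Sf1 fixes flow; stroke at Sf1)
#0 stroke at J1  (common-f at J1 fixed by 4)
#3 stroke at J1  (1-jn J1 has f-setter on 4)
#5 stroke at J1  (common-f at J1 fixed by 4)
#1 stroke at J2  (through GY1, causality inverts; strokes same side of GY1)
#2 stroke at I1  (J2: last free bond brings flow in)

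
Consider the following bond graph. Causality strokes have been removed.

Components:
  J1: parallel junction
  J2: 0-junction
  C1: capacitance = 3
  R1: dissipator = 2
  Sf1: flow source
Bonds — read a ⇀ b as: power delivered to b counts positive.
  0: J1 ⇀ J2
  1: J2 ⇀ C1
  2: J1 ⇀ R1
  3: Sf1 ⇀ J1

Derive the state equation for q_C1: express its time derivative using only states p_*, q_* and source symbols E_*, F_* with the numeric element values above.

β3 stroke→Sf1  (Sf1: flow source, stroke at near end)
β1 stroke→J2  (C1: C, integral causality)
β0 stroke→J1  (J2 effort already set via bond 1)
β2 stroke→R1  (0-jn J1 has e-setter on 0)

dq_C1/dt = F_Sf1 - q_C1/6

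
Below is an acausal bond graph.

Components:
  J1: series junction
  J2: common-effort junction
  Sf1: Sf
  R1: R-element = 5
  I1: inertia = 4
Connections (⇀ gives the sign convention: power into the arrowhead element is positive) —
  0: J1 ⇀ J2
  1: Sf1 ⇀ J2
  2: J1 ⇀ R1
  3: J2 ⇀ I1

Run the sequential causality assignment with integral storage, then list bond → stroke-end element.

b1 |Sf1  (Sf1 (Sf) sets flow on bond)
b3 |I1  (I1 integral (f out))
b0 |J2  (J2 needs exactly one e-in)
b2 |J1  (common-f at J1 fixed by 0)

β0 |J2
β1 |Sf1
β2 |J1
β3 |I1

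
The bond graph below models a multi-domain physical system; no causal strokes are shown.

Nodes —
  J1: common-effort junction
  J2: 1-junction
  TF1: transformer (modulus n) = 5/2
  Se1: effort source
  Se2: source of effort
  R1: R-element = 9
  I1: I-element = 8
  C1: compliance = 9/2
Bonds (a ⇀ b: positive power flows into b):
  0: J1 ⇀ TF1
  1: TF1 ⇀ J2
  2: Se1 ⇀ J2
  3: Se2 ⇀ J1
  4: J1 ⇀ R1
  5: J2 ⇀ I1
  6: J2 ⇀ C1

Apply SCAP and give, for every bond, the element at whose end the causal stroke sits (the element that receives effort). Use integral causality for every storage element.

bond 2 stroke→J2  (Se1: effort source, stroke at far end)
bond 3 stroke→J1  (Se2: effort source, stroke at far end)
bond 0 stroke→TF1  (0-jn J1 has e-setter on 3)
bond 4 stroke→R1  (J1 effort already set via bond 3)
bond 1 stroke→J2  (through TF1, causality passes straight; one stroke at TF1)
bond 5 stroke→I1  (prefer integral on I1)
bond 6 stroke→J2  (1-jn J2 has f-setter on 5)

β0 stroke→TF1
β1 stroke→J2
β2 stroke→J2
β3 stroke→J1
β4 stroke→R1
β5 stroke→I1
β6 stroke→J2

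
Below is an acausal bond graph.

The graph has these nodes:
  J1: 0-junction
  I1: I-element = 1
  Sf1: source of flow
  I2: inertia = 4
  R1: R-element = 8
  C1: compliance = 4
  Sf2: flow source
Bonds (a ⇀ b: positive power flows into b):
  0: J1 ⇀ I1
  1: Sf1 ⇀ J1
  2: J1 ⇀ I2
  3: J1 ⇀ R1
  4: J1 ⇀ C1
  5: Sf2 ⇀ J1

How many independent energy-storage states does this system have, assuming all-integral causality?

3  (C1, I1, I2 all integral)

bond 1 stroke at Sf1  (Sf1 (Sf) sets flow on bond)
bond 5 stroke at Sf2  (Sf2: flow source, stroke at near end)
bond 0 stroke at I1  (I1 integral (f out))
bond 2 stroke at I2  (prefer integral on I2)
bond 4 stroke at J1  (C1 outputs effort q/C1)
bond 3 stroke at R1  (J1 effort already set via bond 4)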